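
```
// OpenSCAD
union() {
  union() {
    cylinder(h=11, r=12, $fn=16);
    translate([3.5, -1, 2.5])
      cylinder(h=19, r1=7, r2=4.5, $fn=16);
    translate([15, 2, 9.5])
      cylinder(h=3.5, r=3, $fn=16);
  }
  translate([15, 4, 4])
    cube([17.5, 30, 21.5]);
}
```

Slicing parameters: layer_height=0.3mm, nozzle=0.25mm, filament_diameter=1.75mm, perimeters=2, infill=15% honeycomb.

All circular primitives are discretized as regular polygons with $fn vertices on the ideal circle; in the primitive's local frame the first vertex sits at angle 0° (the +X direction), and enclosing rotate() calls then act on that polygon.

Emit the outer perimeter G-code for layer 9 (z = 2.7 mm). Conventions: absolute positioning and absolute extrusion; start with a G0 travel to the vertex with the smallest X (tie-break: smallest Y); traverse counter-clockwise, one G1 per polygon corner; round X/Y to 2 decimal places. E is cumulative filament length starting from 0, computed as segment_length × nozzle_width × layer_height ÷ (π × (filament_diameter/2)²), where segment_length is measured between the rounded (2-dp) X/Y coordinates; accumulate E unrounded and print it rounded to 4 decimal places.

G0 X-12.00 Y0.00 Z2.70
G1 X-11.09 Y-4.59 E0.1459
G1 X-8.49 Y-8.49 E0.2921
G1 X-4.59 Y-11.09 E0.4382
G1 X0.00 Y-12.00 E0.5841
G1 X4.59 Y-11.09 E0.7300
G1 X8.49 Y-8.49 E0.8762
G1 X11.09 Y-4.59 E1.0223
G1 X12.00 Y0.00 E1.1682
G1 X11.09 Y4.59 E1.3142
G1 X8.49 Y8.49 E1.4603
G1 X4.59 Y11.09 E1.6065
G1 X0.00 Y12.00 E1.7524
G1 X-4.59 Y11.09 E1.8983
G1 X-8.49 Y8.49 E2.0444
G1 X-11.09 Y4.59 E2.1906
G1 X-12.00 Y0.00 E2.3365

At z = 2.7 mm: the r=12 cylinder gives a regular 16-gon of circumradius 12 (constant along its height); the cone at (3.5, -1): at t=0.011 of its height the radius interpolates to r₁+(r₂−r₁)t = 6.974, giving a regular 16-gon of that circumradius; the cylinder at (15, 2) is not intersected at this z (z outside [9.5, 13]); Taking the union: the cone at (3.5, -1) lies entirely inside the r=12 cylinder, so the union is just the r=12 cylinder — 1 connected region; the cube at (15, 4) is absent (z outside [4, 25.5]); Merging all regions: only that combined region is present, so the union is just that shape — 1 connected region. The outline is a single polygon with 16 vertices. Extrusion per mm of travel: 0.25 × 0.3 / (π × 0.875²) = 0.031181. Accumulating E over each segment gives final E = 2.3365.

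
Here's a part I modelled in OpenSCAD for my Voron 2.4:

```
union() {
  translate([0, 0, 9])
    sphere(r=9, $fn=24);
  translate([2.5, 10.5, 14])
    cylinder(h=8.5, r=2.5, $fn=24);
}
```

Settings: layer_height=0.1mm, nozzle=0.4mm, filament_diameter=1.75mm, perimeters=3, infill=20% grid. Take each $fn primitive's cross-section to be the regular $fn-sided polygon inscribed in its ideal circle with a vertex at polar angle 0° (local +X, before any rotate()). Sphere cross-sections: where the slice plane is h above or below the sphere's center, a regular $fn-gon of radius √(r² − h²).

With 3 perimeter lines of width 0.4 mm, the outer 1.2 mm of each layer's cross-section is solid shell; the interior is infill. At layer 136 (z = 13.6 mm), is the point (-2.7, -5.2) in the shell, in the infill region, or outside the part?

infill

At z = 13.6 mm: the r=9 sphere contributes a regular 24-gon of circumradius √(9²−4.6²) = 7.736; the cylinder at (2.5, 10.5) does not reach this height (z outside [14, 22.5]); Merging all regions: only the r=9 sphere is present, so the union is just that shape — 1 connected region. Overall, the cross-section is a single solid region. The nearest boundary edge runs (-3.87, -6.70)→(-2.00, -7.47); distance from the point to it = 1.83 mm. The point is inside the cross-section and 1.83 mm from the nearest boundary — more than the 1.2 mm shell width (3 × 0.4), so it's in the infill interior.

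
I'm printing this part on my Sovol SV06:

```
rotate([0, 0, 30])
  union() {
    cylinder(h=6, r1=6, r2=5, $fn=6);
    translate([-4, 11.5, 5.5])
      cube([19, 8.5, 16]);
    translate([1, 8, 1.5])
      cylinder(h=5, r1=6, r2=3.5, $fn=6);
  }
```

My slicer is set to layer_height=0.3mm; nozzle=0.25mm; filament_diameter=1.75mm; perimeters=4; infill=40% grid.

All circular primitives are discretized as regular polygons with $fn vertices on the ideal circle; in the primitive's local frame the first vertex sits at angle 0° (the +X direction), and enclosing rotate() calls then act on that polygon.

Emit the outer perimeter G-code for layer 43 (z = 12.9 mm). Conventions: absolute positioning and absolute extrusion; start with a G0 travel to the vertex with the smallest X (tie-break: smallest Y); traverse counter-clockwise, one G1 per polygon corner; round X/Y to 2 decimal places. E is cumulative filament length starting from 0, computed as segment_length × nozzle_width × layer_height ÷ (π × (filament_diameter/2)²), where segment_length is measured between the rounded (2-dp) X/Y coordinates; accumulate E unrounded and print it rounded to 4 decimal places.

G0 X-13.46 Y15.32 Z12.90
G1 X-9.21 Y7.96 E0.2650
G1 X7.24 Y17.46 E0.8573
G1 X2.99 Y24.82 E1.1223
G1 X-13.46 Y15.32 E1.7147

At z = 12.9 mm: the cone is absent (z outside [0, 6]); the cube at (-4, 11.5) is present — its section is the full 19×8.5 rectangle; the cone at (1, 8) does not reach this height (z outside [1.5, 6.5]); Merging all regions: only the 19×8.5 cube at (-4, 11.5) is present, so the union is just that shape — 1 connected region; (whole slice rotated 30° about Z — lengths, areas and connectivity unchanged). The outline is a single polygon with 4 vertices. Extrusion per mm of travel: 0.25 × 0.3 / (π × 0.875²) = 0.031181. Accumulating E over each segment gives final E = 1.7147.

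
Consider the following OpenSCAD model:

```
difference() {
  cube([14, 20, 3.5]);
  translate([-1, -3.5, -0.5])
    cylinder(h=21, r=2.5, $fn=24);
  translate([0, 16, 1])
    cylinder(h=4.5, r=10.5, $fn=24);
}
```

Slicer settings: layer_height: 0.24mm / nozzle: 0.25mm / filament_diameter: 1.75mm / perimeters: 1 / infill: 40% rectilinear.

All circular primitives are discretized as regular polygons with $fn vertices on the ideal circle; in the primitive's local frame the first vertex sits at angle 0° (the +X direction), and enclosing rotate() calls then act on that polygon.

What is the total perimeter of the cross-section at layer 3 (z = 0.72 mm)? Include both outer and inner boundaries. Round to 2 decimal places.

At z = 0.72 mm: the cube (footprint 14×20) is included at this height (perimeter 68.00 mm); the cylinder at (-1, -3.5): section is a regular 24-gon, circumradius r=2.5 (perimeter = 2·24·2.500·sin(180°/24) = 15.66 mm); the cylinder at (0, 16) is not intersected at this z (z outside [1, 5.5]); Subtracting the remaining from the first: starting from the 14×20 cube, the r=2.5 cylinder at (-1, -3.5) misses the remaining region (no effect) — boundary = 68.00 mm. Overall, the cross-section is a single solid region. Total boundary length (outer) = 68.00 mm.

68.00 mm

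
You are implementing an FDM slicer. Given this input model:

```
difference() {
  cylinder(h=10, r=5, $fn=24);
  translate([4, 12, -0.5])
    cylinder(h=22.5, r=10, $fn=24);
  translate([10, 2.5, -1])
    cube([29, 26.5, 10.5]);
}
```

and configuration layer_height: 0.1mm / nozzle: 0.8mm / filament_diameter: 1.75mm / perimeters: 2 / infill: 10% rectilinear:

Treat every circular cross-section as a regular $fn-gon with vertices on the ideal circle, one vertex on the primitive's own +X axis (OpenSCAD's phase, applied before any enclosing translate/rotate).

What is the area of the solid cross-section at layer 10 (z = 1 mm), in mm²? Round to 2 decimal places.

At z = 1 mm: the r=5 cylinder gives a regular 24-gon of circumradius 5 (constant along its height) (area = (24/2)·5.000²·sin(360°/24) = 77.65 mm²); the r=10 cylinder at (4, 12) contributes a regular 24-gon of circumradius 10 (area = (24/2)·10.000²·sin(360°/24) = 310.58 mm²); the 29×26.5 cube at (10, 2.5) contributes its full rectangle (area 768.50 mm²); Taking the first minus the rest: starting from the r=5 cylinder (77.65 mm²), the r=10 cylinder at (4, 12) partially overlaps it — only the 11.28 mm² overlap (of its 310.58 mm²) is removed, clipping the outline; the 29×26.5 cube at (10, 2.5) misses the remaining region (no effect) — area = 66.36 mm². Overall, the cross-section is a single solid region. Net area = 66.36 mm².

66.36 mm²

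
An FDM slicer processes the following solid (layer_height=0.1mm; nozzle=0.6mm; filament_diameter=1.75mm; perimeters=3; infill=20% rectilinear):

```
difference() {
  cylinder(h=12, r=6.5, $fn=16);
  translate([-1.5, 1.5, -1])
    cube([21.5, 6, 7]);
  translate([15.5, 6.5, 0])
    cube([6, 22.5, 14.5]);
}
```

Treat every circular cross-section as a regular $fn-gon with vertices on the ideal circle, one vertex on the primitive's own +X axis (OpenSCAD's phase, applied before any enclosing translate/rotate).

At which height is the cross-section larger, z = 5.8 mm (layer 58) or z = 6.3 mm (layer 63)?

Layer 58 (z = 5.8): the r=6.5 cylinder contributes a regular 16-gon of circumradius 6.5 (area = (16/2)·6.500²·sin(360°/16) = 129.35 mm²); the 21.5×6 cube at (-1.5, 1.5) contributes its full rectangle (area 129.00 mm²); the 6×22.5 cube at (15.5, 6.5) contributes its full rectangle (area 135.00 mm²); Subtracting the remaining from the first: starting from the r=6.5 cylinder (129.35 mm²), the 21.5×6 cube at (-1.5, 1.5) partially overlaps it — only the 30.09 mm² overlap (of its 129.00 mm²) is removed, clipping the outline; the 6×22.5 cube at (15.5, 6.5) misses the remaining region (no effect) — area = 99.26 mm². So its area = 99.26 mm². Layer 63 (z = 6.3): the r=6.5 cylinder contributes a regular 16-gon of circumradius 6.5 (area = (16/2)·6.500²·sin(360°/16) = 129.35 mm²); the cube at (-1.5, 1.5) does not reach this height (z outside [-1, 6]); the cube at (15.5, 6.5) is present — its section is the full 6×22.5 rectangle (area 135.00 mm²); After the difference (first − rest): starting from the r=6.5 cylinder (129.35 mm²), the 6×22.5 cube at (15.5, 6.5) misses the remaining region (no effect) — area = 129.35 mm². So its area = 129.35 mm². Layer 63 is larger (129.35 vs 99.26 mm²).

layer 63 (z = 6.3 mm)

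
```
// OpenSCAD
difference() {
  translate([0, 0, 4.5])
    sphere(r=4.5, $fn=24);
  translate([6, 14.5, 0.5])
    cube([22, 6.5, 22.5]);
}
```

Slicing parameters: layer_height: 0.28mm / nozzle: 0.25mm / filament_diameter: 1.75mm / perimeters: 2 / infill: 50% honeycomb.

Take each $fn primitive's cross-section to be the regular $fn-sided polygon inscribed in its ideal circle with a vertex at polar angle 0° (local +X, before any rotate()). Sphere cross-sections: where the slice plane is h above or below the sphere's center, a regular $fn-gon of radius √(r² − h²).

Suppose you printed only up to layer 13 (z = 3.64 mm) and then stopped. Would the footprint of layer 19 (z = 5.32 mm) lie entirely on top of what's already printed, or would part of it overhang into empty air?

Compare the two slices. At z = 3.64: the r=4.5 sphere contributes a regular 24-gon of circumradius √(4.5²−0.86²) = 4.417 (area = (24/2)·4.417²·sin(360°/24) = 60.60 mm²); the cube at (6, 14.5) is present — its section is the full 22×6.5 rectangle (area 143.00 mm²); Taking the first minus the rest: starting from the r=4.5 sphere (60.60 mm²), the 22×6.5 cube at (6, 14.5) misses the remaining region (no effect) — area = 60.60 mm². At z = 5.32: the r=4.5 sphere contributes a regular 24-gon of circumradius √(4.5²−0.82²) = 4.425 (area = (24/2)·4.425²·sin(360°/24) = 60.80 mm²); the 22×6.5 cube at (6, 14.5) contributes its full rectangle (area 143.00 mm²); Subtracting the remaining from the first: starting from the r=4.5 sphere (60.80 mm²), the 22×6.5 cube at (6, 14.5) misses the remaining region (no effect) — area = 60.80 mm². Checking containment: the cross-section at z = 5.32 is a subset of the cross-section at z = 3.64.

entirely on top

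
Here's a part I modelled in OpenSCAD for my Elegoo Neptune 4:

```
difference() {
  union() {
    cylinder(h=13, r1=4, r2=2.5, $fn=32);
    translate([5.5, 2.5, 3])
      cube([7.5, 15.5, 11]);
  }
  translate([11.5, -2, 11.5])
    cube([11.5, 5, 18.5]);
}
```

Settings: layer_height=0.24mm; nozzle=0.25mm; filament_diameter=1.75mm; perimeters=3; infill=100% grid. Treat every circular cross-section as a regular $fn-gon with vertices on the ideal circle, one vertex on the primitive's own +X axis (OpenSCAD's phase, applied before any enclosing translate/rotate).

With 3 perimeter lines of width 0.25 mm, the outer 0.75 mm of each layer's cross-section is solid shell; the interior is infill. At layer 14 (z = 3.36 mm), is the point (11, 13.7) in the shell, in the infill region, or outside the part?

At z = 3.36 mm: the cone: at t=0.258 of its height the radius interpolates to r₁+(r₂−r₁)t = 3.612, giving a regular 32-gon of that circumradius; the cube at (5.5, 2.5) is present — its section is the full 7.5×15.5 rectangle; Taking the union: the 2 present regions are separate (no shared area or edge), so areas and boundary lengths simply add and each stays a separate island — 2 connected regions; the cube at (11.5, -2) does not reach this height (z outside [11.5, 30]); Taking the first minus the rest: none of the subtracted shapes is present at this height, so the result so far is unchanged — 2 connected regions. Overall, the cross-section has 2 separate islands. The nearest boundary edge runs (13.00, 18.00)→(13.00, 2.50); distance from the point to it = 2.00 mm. (Shell/infill is judged within the island containing the point — the largest one.) The point is inside the cross-section and 2.00 mm from the nearest boundary — more than the 0.75 mm shell width (3 × 0.25), so it's in the infill interior.

infill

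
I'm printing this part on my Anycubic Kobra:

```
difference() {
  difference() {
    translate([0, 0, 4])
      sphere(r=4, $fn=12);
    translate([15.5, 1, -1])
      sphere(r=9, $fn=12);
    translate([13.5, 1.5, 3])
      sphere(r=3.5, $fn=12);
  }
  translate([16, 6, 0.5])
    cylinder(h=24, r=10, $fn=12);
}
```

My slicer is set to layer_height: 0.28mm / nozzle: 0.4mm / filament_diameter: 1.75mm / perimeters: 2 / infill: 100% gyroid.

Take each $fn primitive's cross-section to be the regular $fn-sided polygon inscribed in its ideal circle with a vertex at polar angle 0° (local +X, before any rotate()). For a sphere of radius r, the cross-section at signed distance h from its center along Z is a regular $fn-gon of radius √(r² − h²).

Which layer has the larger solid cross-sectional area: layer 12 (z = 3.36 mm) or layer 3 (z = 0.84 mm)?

Layer 12 (z = 3.36): the sphere: section is a regular 12-gon, circumradius = √(r²−h²) = √(4²−0.64²) = 3.948 (area = (12/2)·3.948²·sin(360°/12) = 46.77 mm²); the sphere at (15.5, 1): section is a regular 12-gon, circumradius = √(r²−h²) = √(9²−4.36²) = 7.873 (area = (12/2)·7.873²·sin(360°/12) = 185.97 mm²); the r=3.5 sphere at (13.5, 1.5) contributes a regular 12-gon of circumradius √(3.5²−0.36²) = 3.481 (area = (12/2)·3.481²·sin(360°/12) = 36.36 mm²); After the difference (first − rest): starting from the r=4 sphere (46.77 mm²), the r=9 sphere at (15.5, 1) misses the remaining region (no effect); the r=3.5 sphere at (13.5, 1.5) misses the remaining region (no effect) — area = 46.77 mm²; the r=10 cylinder at (16, 6) contributes a regular 12-gon of circumradius 10 (area = (12/2)·10.000²·sin(360°/12) = 300.00 mm²); After the difference (first − rest): starting from the result so far (46.77 mm²), the r=10 cylinder at (16, 6) misses the remaining region (no effect) — area = 46.77 mm². So its area = 46.77 mm². Layer 3 (z = 0.84): the r=4 sphere contributes a regular 12-gon of circumradius √(4²−3.16²) = 2.452 (area = (12/2)·2.452²·sin(360°/12) = 18.04 mm²); the r=9 sphere at (15.5, 1) contributes a regular 12-gon of circumradius √(9²−1.84²) = 8.810 (area = (12/2)·8.810²·sin(360°/12) = 232.84 mm²); the r=3.5 sphere at (13.5, 1.5) slices to a regular 12-gon of circumradius 2.754 (√(r²−h²) with h=2.16 from center) (area = (12/2)·2.754²·sin(360°/12) = 22.75 mm²); Taking the first minus the rest: starting from the r=4 sphere (18.04 mm²), the r=9 sphere at (15.5, 1) misses the remaining region (no effect); the r=3.5 sphere at (13.5, 1.5) misses the remaining region (no effect) — area = 18.04 mm²; the r=10 cylinder at (16, 6) gives a regular 12-gon of circumradius 10 (constant along its height) (area = (12/2)·10.000²·sin(360°/12) = 300.00 mm²); After the difference (first − rest): starting from the result so far (18.04 mm²), the r=10 cylinder at (16, 6) misses the remaining region (no effect) — area = 18.04 mm². So its area = 18.04 mm². Layer 12 is larger (46.77 vs 18.04 mm²).

layer 12 (z = 3.36 mm)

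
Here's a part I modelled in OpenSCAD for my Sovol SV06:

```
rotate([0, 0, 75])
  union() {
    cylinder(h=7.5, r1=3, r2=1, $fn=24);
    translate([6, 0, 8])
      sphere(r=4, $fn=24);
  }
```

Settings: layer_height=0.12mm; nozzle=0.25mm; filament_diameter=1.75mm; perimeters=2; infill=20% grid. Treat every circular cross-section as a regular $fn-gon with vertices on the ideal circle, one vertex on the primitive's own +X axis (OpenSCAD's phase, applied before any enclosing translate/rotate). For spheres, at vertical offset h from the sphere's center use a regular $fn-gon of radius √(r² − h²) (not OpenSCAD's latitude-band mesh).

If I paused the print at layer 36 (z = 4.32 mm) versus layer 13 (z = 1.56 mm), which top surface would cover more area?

layer 13 (z = 1.56 mm)

Layer 36 (z = 4.32): the cone: at t=0.576 of its height the radius interpolates to r₁+(r₂−r₁)t = 1.848, giving a regular 24-gon of that circumradius (area = (24/2)·1.848²·sin(360°/24) = 10.61 mm²); the sphere at (6, 0): section is a regular 24-gon, circumradius = √(r²−h²) = √(4²−3.68²) = 1.568 (area = (24/2)·1.568²·sin(360°/24) = 7.63 mm²); Merging all regions: the 2 present regions are separate (no shared area or edge), so areas and boundary lengths simply add and each stays a separate island — area = 18.24 mm²; (rotated 75° about Z; rotation is an isometry so areas/perimeters/island counts are preserved). So its area = 18.24 mm². Layer 13 (z = 1.56): the cone: at t=0.208 of its height the radius interpolates to r₁+(r₂−r₁)t = 2.584, giving a regular 24-gon of that circumradius (area = (24/2)·2.584²·sin(360°/24) = 20.74 mm²); the sphere at (6, 0) does not reach this height (|z−center|=6.440 > r=4); Merging all regions: only the cone is present, so the union is just that shape — area = 20.74 mm²; (rotated 75° about Z; rotation is an isometry so areas/perimeters/island counts are preserved). So its area = 20.74 mm². Layer 13 is larger (20.74 vs 18.24 mm²).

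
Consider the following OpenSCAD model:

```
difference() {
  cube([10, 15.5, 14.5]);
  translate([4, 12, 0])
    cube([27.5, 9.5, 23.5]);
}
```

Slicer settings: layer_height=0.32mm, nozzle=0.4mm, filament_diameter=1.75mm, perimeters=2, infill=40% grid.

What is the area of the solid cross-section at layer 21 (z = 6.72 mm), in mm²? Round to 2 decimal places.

134.00 mm²

At z = 6.72 mm: the 10×15.5 cube contributes its full rectangle (area 155.00 mm²); the cube at (4, 12) is present — its section is the full 27.5×9.5 rectangle (area 261.25 mm²); Taking the first minus the rest: starting from the 10×15.5 cube (155.00 mm²), the 27.5×9.5 cube at (4, 12) partially overlaps it — only the 21.00 mm² overlap (of its 261.25 mm²) is removed, clipping the outline — area = 134.00 mm². Overall, the cross-section is a single solid region. Net area = 134.00 mm².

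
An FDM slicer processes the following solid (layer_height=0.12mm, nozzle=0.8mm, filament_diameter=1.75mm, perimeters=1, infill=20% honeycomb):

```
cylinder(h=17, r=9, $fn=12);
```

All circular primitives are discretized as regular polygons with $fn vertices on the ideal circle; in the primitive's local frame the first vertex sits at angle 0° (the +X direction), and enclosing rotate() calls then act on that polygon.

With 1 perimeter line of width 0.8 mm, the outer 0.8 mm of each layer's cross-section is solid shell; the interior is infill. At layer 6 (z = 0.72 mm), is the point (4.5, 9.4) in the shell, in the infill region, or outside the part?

At z = 0.72 mm: the cylinder: section is a regular 12-gon, circumradius r=9. Overall, the cross-section is a single solid region. The nearest boundary edge runs (4.50, 7.79)→(0.00, 9.00); distance from the point to it = 1.55 mm. The point is not inside any of the regions above, so it lies outside the cross-section (1.55 mm from the nearest boundary).

outside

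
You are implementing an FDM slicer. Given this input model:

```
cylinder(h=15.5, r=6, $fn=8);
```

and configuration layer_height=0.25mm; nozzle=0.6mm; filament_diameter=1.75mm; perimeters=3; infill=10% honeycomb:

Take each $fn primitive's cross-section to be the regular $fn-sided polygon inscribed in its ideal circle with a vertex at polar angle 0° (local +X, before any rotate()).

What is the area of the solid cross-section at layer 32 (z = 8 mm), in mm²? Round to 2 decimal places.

101.82 mm²

At z = 8 mm: the r=6 cylinder gives a regular 8-gon of circumradius 6 (constant along its height) (area = (8/2)·6.000²·sin(360°/8) = 101.82 mm²). Overall, the cross-section is a single solid region. Net area = 101.82 mm².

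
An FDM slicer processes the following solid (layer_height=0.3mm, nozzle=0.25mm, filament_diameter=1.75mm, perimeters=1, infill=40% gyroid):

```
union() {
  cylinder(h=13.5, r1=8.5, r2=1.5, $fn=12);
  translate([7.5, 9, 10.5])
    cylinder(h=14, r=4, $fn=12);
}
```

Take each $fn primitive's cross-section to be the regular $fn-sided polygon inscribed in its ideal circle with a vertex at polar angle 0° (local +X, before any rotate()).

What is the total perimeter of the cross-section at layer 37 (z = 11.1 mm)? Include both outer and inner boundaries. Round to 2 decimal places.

41.89 mm

At z = 11.1 mm: the cone contributes a regular 12-gon of circumradius 2.744 (interpolated between r1=8.5 and r2=1.5 at t=0.822) (perimeter = 2·12·2.744·sin(180°/12) = 17.05 mm); the cylinder at (7.5, 9): section is a regular 12-gon, circumradius r=4 (perimeter = 2·12·4.000·sin(180°/12) = 24.85 mm); Combining (union): the 2 present regions are separate (no shared area or edge), so areas and boundary lengths simply add and each stays a separate island — boundary = 41.89 mm. Overall, the cross-section has 2 separate islands. Total boundary length (outer) = 41.89 mm.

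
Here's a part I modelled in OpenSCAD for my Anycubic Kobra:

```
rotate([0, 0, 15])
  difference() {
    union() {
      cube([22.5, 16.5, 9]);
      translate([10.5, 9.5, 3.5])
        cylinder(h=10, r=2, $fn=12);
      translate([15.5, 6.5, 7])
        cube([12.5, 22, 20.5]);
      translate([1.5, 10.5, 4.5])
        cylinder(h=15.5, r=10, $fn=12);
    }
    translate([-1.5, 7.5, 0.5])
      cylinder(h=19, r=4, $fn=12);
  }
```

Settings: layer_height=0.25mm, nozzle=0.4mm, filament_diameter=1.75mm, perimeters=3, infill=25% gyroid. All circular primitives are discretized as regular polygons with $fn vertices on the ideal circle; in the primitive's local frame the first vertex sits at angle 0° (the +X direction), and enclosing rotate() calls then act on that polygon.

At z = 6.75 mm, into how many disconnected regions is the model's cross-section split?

At z = 6.75 mm: the cube is present — its section is the full 22.5×16.5 rectangle; the r=2 cylinder at (10.5, 9.5) gives a regular 12-gon of circumradius 2 (constant along its height); the cube at (15.5, 6.5) is absent (z outside [7, 27.5]); the r=10 cylinder at (1.5, 10.5) gives a regular 12-gon of circumradius 10 (constant along its height); Combining (union): the regions partially overlap (shared area 165.51 mm²), so overlapping operands fuse into one piece — 1 connected region; the r=4 cylinder at (-1.5, 7.5) contributes a regular 12-gon of circumradius 4; Subtracting the remaining from the first: starting from the result so far, the r=4 cylinder at (-1.5, 7.5) lies wholly inside it (removes its full 48.00 mm² and its 24.85 mm outline becomes a hole wall) — 1 connected region with 1 hole; (rotated 15° about Z; rotation is an isometry so areas/perimeters/island counts are preserved). The result has 1 disconnected region.

1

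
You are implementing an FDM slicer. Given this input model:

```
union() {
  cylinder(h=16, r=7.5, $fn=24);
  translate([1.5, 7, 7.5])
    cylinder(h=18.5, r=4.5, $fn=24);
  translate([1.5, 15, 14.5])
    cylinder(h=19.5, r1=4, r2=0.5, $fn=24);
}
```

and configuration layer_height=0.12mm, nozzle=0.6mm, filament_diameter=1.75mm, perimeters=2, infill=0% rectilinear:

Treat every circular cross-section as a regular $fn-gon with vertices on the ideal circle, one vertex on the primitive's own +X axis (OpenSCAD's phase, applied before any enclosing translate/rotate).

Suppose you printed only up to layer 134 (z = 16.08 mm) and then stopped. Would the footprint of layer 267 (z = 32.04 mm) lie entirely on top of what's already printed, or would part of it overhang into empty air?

Compare the two slices. At z = 16.08: the cylinder is absent (z outside [0, 16]); the r=4.5 cylinder at (1.5, 7) gives a regular 24-gon of circumradius 4.5 (constant along its height) (area = (24/2)·4.500²·sin(360°/24) = 62.89 mm²); the cone at (1.5, 15) (r1=4→r2=0.5) has section circumradius 3.716 here — a regular 24-gon (area = (24/2)·3.716²·sin(360°/24) = 42.90 mm²); Combining (union): the regions partially overlap — summed areas 105.79 mm² minus the doubly-counted overlap 0.18 mm² gives 105.61 mm² — area = 105.61 mm². At z = 32.04: the cylinder does not reach this height (z outside [0, 16]); the cylinder at (1.5, 7) is absent (z outside [7.5, 26]); the cone at (1.5, 15) (r1=4→r2=0.5) has section circumradius 0.852 here — a regular 24-gon (area = (24/2)·0.852²·sin(360°/24) = 2.25 mm²); Combining (union): only the cone at (1.5, 15) is present, so the union is just that shape — area = 2.25 mm². Checking containment: the cross-section at z = 32.04 is a subset of the cross-section at z = 16.08.

entirely on top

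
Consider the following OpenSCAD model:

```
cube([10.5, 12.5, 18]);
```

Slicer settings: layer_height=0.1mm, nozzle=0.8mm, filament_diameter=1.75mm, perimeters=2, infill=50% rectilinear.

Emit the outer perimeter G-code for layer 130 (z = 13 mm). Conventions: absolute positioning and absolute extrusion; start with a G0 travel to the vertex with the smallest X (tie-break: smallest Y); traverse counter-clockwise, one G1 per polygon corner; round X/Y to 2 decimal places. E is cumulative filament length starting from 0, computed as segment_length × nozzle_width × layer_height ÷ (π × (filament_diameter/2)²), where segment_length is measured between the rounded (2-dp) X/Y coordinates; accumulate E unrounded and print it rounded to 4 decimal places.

At z = 13 mm: the cube is present — its section is the full 10.5×12.5 rectangle. The outline is a single polygon with 4 vertices. Extrusion per mm of travel: 0.8 × 0.1 / (π × 0.875²) = 0.033260. Accumulating E over each segment gives final E = 1.5300.

G0 X0.00 Y0.00 Z13.00
G1 X10.50 Y0.00 E0.3492
G1 X10.50 Y12.50 E0.7650
G1 X0.00 Y12.50 E1.1142
G1 X0.00 Y0.00 E1.5300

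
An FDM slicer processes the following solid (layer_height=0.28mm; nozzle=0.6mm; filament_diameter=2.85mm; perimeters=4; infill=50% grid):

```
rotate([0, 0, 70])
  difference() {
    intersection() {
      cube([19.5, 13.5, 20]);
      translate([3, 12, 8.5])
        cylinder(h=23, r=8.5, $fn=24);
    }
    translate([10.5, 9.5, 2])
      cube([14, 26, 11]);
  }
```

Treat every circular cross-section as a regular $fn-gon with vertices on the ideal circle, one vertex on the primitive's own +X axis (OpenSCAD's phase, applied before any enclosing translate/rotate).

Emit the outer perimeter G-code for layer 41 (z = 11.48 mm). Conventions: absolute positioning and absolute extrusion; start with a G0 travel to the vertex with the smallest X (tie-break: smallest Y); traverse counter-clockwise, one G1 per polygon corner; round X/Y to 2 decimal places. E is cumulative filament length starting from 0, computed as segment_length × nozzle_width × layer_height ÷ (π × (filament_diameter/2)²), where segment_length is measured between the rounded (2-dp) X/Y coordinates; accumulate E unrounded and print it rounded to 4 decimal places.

G0 X-12.69 Y4.62 Z11.48
G1 X-3.87 Y1.41 E0.2472
G1 X-3.29 Y2.05 E0.2699
G1 X-2.26 Y4.02 E0.3285
G1 X-1.78 Y6.18 E0.3867
G1 X-1.88 Y8.40 E0.4453
G1 X-2.55 Y10.52 E0.5038
G1 X-3.74 Y12.39 E0.5622
G1 X-5.14 Y13.67 E0.6121
G1 X-5.34 Y13.12 E0.6276
G1 X-9.09 Y14.48 E0.7326
G1 X-12.69 Y4.62 E1.0090

At z = 11.48 mm: the cube (footprint 19.5×13.5) is included at this height; the cylinder at (3, 12): section is a regular 24-gon, circumradius r=8.5; After intersecting: the r=8.5 cylinder at (3, 12) partially overlaps the 19.5×13.5 cube; clipping to the common part keeps 98.02 mm² — 1 connected region; the cube at (10.5, 9.5) (footprint 14×26) is included at this height; After the difference (first − rest): starting from that combined region, the 14×26 cube at (10.5, 9.5) partially overlaps it — only the 3.43 mm² overlap (of its 364.00 mm²) is removed, clipping the outline — 1 connected region; (whole slice rotated 70° about Z — lengths, areas and connectivity unchanged). The outline is a single polygon with 11 vertices. Extrusion per mm of travel: 0.6 × 0.28 / (π × 1.425²) = 0.026335. Accumulating E over each segment gives final E = 1.0090.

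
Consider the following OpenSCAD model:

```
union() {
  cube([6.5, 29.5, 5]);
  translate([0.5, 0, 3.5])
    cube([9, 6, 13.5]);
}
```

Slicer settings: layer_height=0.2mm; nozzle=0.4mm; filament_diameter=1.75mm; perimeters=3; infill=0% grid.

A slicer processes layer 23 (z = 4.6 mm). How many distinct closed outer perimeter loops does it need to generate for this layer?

At z = 4.6 mm: the cube is present — its section is the full 6.5×29.5 rectangle; the 9×6 cube at (0.5, 0) contributes its full rectangle; Combining (union): the regions partially overlap (shared area 36.00 mm²), so overlapping operands fuse into one piece — 1 connected region. The result has 1 disconnected region.

1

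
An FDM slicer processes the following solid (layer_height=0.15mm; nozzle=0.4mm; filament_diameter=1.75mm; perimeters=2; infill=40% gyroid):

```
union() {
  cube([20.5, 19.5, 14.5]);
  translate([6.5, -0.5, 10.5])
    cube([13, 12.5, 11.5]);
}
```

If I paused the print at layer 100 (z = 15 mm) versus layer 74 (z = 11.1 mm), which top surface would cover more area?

Layer 100 (z = 15): the cube is not intersected at this z (z outside [0, 14.5]); the 13×12.5 cube at (6.5, -0.5) contributes its full rectangle (area 162.50 mm²); Taking the union: only the 13×12.5 cube at (6.5, -0.5) is present, so the union is just that shape — area = 162.50 mm². So its area = 162.50 mm². Layer 74 (z = 11.1): the cube is present — its section is the full 20.5×19.5 rectangle (area 399.75 mm²); the cube at (6.5, -0.5) is present — its section is the full 13×12.5 rectangle (area 162.50 mm²); Combining (union): the regions partially overlap — summed areas 562.25 mm² minus the doubly-counted overlap 156.00 mm² gives 406.25 mm² — area = 406.25 mm². So its area = 406.25 mm². Layer 74 is larger (406.25 vs 162.50 mm²).

layer 74 (z = 11.1 mm)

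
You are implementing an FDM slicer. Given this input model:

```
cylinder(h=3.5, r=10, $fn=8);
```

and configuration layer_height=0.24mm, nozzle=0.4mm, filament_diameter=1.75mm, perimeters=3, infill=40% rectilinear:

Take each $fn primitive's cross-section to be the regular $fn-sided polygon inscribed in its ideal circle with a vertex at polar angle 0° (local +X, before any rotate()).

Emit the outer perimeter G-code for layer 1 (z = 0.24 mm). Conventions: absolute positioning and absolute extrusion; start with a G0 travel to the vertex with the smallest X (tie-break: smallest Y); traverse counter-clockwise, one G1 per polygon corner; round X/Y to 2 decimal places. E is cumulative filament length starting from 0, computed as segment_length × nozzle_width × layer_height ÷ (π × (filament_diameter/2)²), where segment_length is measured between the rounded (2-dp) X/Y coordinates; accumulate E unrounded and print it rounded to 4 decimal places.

At z = 0.24 mm: the cylinder: section is a regular 8-gon, circumradius r=10. The outline is a single polygon with 8 vertices. Extrusion per mm of travel: 0.4 × 0.24 / (π × 0.875²) = 0.039912. Accumulating E over each segment gives final E = 2.4436.

G0 X-10.00 Y0.00 Z0.24
G1 X-7.07 Y-7.07 E0.3055
G1 X0.00 Y-10.00 E0.6109
G1 X7.07 Y-7.07 E0.9164
G1 X10.00 Y0.00 E1.2218
G1 X7.07 Y7.07 E1.5273
G1 X0.00 Y10.00 E1.8327
G1 X-7.07 Y7.07 E2.1382
G1 X-10.00 Y0.00 E2.4436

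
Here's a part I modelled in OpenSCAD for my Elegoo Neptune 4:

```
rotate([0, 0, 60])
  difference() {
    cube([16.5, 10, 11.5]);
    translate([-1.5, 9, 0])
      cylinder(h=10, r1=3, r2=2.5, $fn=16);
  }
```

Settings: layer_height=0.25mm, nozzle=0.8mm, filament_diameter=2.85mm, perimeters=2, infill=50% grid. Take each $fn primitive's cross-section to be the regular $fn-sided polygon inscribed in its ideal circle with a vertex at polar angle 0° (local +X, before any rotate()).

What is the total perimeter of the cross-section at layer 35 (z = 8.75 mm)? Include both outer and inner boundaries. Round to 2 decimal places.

At z = 8.75 mm: the 16.5×10 cube contributes its full rectangle (perimeter 53.00 mm); the cone at (-1.5, 9) contributes a regular 16-gon of circumradius 2.562 (interpolated between r1=3 and r2=2.5 at t=0.875) (perimeter = 2·16·2.562·sin(180°/16) = 16.00 mm); Taking the first minus the rest: starting from the 16.5×10 cube, the cone at (-1.5, 9) partially overlaps it — only the 2.43 mm² overlap (of its 20.10 mm²) is removed, clipping the outline — boundary = 52.52 mm; (rotated 60° about Z; rotation is an isometry so areas/perimeters/island counts are preserved). Overall, the cross-section is a single solid region. Total boundary length (outer) = 52.52 mm.

52.52 mm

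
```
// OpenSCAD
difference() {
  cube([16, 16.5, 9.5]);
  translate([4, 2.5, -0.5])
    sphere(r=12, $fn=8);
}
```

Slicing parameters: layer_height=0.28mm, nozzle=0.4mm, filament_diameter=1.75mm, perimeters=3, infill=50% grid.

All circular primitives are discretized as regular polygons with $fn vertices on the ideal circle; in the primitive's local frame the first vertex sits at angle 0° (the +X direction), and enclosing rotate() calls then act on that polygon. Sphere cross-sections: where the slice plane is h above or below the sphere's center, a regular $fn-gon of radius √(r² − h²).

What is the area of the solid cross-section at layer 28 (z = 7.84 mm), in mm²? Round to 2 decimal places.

149.89 mm²

At z = 7.84 mm: the 16×16.5 cube contributes its full rectangle (area 264.00 mm²); the r=12 sphere at (4, 2.5) contributes a regular 8-gon of circumradius √(12²−8.34²) = 8.628 (area = (8/2)·8.628²·sin(360°/8) = 210.56 mm²); After the difference (first − rest): starting from the 16×16.5 cube (264.00 mm²), the r=12 sphere at (4, 2.5) partially overlaps it — only the 114.11 mm² overlap (of its 210.56 mm²) is removed, clipping the outline — area = 149.89 mm². Overall, the cross-section is a single solid region. Net area = 149.89 mm².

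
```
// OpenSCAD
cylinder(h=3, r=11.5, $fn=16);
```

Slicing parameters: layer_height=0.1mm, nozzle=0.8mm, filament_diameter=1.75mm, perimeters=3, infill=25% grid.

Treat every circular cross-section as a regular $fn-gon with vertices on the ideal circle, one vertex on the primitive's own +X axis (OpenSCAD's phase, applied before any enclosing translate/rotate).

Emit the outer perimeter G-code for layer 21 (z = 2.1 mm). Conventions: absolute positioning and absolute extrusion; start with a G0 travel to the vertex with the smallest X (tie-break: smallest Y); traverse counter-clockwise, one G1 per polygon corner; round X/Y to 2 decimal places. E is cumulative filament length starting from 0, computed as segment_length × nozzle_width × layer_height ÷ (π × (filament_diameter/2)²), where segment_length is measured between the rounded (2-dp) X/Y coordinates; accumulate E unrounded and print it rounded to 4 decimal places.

G0 X-11.50 Y0.00 Z2.10
G1 X-10.62 Y-4.40 E0.1492
G1 X-8.13 Y-8.13 E0.2984
G1 X-4.40 Y-10.62 E0.4476
G1 X0.00 Y-11.50 E0.5968
G1 X4.40 Y-10.62 E0.7461
G1 X8.13 Y-8.13 E0.8952
G1 X10.62 Y-4.40 E1.0444
G1 X11.50 Y0.00 E1.1936
G1 X10.62 Y4.40 E1.3429
G1 X8.13 Y8.13 E1.4920
G1 X4.40 Y10.62 E1.6412
G1 X0.00 Y11.50 E1.7904
G1 X-4.40 Y10.62 E1.9397
G1 X-8.13 Y8.13 E2.0888
G1 X-10.62 Y4.40 E2.2380
G1 X-11.50 Y0.00 E2.3872

At z = 2.1 mm: the r=11.5 cylinder gives a regular 16-gon of circumradius 11.5 (constant along its height). The outline is a single polygon with 16 vertices. Extrusion per mm of travel: 0.8 × 0.1 / (π × 0.875²) = 0.033260. Accumulating E over each segment gives final E = 2.3872.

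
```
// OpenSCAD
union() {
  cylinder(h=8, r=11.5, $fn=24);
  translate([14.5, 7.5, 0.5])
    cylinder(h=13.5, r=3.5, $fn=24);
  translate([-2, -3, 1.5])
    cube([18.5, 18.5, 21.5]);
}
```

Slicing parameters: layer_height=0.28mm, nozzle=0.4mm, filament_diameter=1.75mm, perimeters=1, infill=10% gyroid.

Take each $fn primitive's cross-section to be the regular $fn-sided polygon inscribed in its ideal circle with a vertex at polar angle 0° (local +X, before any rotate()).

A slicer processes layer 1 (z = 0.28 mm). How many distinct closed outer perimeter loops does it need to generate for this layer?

At z = 0.28 mm: the r=11.5 cylinder gives a regular 24-gon of circumradius 11.5 (constant along its height); the cylinder at (14.5, 7.5) is absent (z outside [0.5, 14]); the cube at (-2, -3) is not intersected at this z (z outside [1.5, 23]); Merging all regions: only the r=11.5 cylinder is present, so the union is just that shape — 1 connected region. The result has 1 disconnected region.

1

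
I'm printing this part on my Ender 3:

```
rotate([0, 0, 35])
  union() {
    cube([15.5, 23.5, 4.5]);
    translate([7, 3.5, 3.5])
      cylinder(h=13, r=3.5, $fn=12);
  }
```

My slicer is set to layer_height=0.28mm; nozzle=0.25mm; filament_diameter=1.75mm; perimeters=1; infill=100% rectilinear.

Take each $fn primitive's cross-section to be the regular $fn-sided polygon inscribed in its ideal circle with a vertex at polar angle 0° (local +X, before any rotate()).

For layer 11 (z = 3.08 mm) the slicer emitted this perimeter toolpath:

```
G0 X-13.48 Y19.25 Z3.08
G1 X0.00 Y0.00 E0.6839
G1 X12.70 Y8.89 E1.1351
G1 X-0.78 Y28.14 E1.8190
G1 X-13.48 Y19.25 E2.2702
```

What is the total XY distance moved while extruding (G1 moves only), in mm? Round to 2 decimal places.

78.01 mm

Sum the Euclidean lengths of each G1 segment: total = 78.01 mm.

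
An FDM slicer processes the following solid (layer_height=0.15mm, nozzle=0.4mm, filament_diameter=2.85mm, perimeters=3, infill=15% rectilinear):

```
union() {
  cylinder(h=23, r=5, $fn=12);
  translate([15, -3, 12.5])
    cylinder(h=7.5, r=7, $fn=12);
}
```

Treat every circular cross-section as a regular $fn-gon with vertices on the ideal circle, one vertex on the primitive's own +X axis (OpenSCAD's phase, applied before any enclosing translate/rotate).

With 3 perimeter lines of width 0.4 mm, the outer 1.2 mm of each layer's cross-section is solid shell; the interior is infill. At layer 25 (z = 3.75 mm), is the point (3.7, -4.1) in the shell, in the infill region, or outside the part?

outside

At z = 3.75 mm: the r=5 cylinder gives a regular 12-gon of circumradius 5 (constant along its height); the cylinder at (15, -3) is absent (z outside [12.5, 20]); Combining (union): only the r=5 cylinder is present, so the union is just that shape — 1 connected region. Overall, the cross-section is a single solid region. The nearest boundary edge runs (2.50, -4.33)→(4.33, -2.50); distance from the point to it = 0.69 mm. The point is not inside any of the regions above, so it lies outside the cross-section (0.69 mm from the nearest boundary).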